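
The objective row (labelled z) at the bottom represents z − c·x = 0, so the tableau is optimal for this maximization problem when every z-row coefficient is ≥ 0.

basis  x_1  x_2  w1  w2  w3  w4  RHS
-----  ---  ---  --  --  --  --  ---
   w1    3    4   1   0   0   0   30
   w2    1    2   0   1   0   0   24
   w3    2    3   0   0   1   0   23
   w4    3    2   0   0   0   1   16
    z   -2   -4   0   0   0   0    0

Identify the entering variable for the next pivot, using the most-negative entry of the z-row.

x_2

Negative z-row entries: x_1: -2, x_2: -4.
The most negative is -4 in column x_2, so x_2 enters.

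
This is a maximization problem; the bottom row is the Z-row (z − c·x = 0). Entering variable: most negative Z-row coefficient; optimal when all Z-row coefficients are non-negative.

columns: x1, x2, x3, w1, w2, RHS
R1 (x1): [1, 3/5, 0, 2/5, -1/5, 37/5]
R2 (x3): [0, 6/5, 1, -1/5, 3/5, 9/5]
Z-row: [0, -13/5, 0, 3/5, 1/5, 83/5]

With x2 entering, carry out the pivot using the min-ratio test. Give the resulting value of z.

Ratio test on column x2 — row 1: (37/5)/(3/5) = 37/3; row 2: (9/5)/(6/5) = 3/2. Minimum is 3/2 at row 2 (x3 leaves); pivot element 6/5.
Pivot on row 2; the Z-row RHS becomes 83/5 − (-13/5)·(3/2) = 41/2.

41/2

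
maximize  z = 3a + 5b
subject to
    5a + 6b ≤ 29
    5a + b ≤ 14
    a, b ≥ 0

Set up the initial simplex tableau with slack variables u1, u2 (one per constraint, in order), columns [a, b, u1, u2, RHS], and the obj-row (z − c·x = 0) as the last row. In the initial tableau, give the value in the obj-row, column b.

The obj-row carries the negated objective coefficients: the b entry is -5.

-5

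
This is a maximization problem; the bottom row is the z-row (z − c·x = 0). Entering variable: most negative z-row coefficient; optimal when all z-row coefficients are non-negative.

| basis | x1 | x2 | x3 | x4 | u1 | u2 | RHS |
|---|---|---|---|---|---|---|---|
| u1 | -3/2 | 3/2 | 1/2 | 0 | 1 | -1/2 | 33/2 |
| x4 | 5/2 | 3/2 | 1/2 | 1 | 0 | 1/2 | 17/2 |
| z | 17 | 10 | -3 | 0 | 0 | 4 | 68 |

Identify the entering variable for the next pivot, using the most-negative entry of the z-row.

x3

Negative z-row entries: x3: -3.
The most negative is -3 in column x3, so x3 enters.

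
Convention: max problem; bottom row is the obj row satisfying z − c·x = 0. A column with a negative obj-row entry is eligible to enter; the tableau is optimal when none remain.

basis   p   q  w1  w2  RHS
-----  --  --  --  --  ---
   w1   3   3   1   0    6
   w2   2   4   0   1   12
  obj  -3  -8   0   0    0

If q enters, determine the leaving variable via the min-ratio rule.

Column q entries and ratios — w1: 6/3 = 2; w2: 12/4 = 3.
Smallest ratio is 2 in the row of w1, so w1 leaves.

w1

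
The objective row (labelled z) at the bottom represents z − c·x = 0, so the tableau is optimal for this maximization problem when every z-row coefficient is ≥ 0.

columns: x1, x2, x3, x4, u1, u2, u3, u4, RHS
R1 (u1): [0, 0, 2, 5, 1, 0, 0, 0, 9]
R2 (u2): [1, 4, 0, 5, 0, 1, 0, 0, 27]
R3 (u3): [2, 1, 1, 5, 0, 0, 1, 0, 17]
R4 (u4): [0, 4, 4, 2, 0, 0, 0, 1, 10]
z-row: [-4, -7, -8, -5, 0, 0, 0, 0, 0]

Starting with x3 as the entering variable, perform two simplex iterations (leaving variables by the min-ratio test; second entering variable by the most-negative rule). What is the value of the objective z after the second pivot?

49

Ratio test on column x3 — row 1: 9/2 = 9/2; row 2: entry 0 ≤ 0; row 3: 17/1 = 17; row 4: 10/4 = 5/2. Minimum is 5/2 at row 4 (u4 leaves); pivot element 4.
Pivot on row 4; the z-row RHS becomes 0 − (-8)·(5/2) = 20.
Next entering variable (most negative z-row entry -4): x1.
Ratio test on column x1 — row 1: entry 0 ≤ 0; row 2: 27/1 = 27; row 3: (29/2)/2 = 29/4; row 4: entry 0 ≤ 0. Minimum is 29/4 at row 3 (u3 leaves); pivot element 2.
After the second pivot the z-row RHS is 20 − (-4)·(29/4) = 49.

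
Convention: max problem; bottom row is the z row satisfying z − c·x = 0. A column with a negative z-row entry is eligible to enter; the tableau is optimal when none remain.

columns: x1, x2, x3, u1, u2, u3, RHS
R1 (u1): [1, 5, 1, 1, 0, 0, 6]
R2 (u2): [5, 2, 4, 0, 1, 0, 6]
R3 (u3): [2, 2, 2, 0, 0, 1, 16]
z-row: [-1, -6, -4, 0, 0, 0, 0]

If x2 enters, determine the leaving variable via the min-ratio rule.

u1

Column x2 entries and ratios — u1: 6/5 = 6/5; u2: 6/2 = 3; u3: 16/2 = 8.
Smallest ratio is 6/5 in the row of u1, so u1 leaves.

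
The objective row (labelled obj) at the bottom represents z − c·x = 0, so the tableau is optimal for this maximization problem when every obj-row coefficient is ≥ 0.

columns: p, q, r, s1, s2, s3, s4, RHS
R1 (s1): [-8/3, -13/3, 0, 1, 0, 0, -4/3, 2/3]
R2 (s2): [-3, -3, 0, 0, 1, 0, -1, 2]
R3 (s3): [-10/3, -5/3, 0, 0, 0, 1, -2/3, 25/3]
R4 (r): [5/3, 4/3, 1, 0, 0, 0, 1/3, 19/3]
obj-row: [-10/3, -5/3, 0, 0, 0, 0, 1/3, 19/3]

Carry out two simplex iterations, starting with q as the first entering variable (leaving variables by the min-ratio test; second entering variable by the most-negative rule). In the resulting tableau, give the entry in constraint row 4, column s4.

1/5

Ratio test on column q — row 1: entry -13/3 ≤ 0; row 2: entry -3 ≤ 0; row 3: entry -5/3 ≤ 0; row 4: (19/3)/(4/3) = 19/4. Minimum is 19/4 at row 4 (r leaves); pivot element 4/3.
Divide row 4 by 4/3; eliminate column q from the other rows.
Second iteration: most negative obj-row entry is -5/4 in column p, so p enters.
Ratio test on column p — row 1: (85/4)/(11/4) = 85/11; row 2: (65/4)/(3/4) = 65/3; row 3: entry -5/4 ≤ 0; row 4: (19/4)/(5/4) = 19/5. Minimum is 19/5 at row 4 (q leaves); pivot element 5/4.
Divide row 4 by 5/4; eliminate column p from the other rows.
After both pivots, the entry at constraint row 4, column s4 is 1/5.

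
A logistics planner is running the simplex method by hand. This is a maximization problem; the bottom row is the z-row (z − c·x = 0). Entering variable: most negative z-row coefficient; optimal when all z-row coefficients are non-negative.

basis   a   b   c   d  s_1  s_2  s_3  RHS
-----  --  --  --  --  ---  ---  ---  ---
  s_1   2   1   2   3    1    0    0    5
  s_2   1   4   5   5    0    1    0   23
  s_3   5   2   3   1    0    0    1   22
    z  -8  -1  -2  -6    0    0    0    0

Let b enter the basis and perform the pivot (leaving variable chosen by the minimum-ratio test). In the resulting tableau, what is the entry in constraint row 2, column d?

Ratio test on column b — row 1: 5/1 = 5; row 2: 23/4 = 23/4; row 3: 22/2 = 11. Minimum is 5 at row 1 (s_1 leaves); pivot element 1.
Divide row 1 by 1; eliminate column b from the other rows.
Row 2 update in column d: 5 − 4·3 = -7.

-7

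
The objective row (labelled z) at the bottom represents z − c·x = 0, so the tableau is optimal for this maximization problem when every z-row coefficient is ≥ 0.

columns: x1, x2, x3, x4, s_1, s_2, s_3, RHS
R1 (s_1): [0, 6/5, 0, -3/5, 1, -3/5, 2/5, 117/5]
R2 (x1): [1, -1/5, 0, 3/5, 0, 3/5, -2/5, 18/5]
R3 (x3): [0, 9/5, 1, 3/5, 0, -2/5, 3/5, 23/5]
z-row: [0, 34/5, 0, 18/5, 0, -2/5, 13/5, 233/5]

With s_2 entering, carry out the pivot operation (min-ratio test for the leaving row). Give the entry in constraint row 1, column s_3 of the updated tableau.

0

Ratio test on column s_2 — row 1: entry -3/5 ≤ 0; row 2: (18/5)/(3/5) = 6; row 3: entry -2/5 ≤ 0. Minimum is 6 at row 2 (x1 leaves); pivot element 3/5.
Divide row 2 by 3/5; eliminate column s_2 from the other rows.
Row 1 update in column s_3: 2/5 − (-3/5)·(-2/3) = 0.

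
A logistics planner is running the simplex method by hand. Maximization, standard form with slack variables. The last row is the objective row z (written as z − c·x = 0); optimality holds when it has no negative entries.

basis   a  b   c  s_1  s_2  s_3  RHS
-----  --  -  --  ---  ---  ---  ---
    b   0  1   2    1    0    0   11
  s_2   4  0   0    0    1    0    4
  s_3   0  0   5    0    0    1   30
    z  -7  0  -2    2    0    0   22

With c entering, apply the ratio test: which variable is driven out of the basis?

Column c entries and ratios — b: 11/2 = 11/2; s_2: 0 ≤ 0, skip; s_3: 30/5 = 6.
Smallest ratio is 11/2 in the row of b, so b leaves.

b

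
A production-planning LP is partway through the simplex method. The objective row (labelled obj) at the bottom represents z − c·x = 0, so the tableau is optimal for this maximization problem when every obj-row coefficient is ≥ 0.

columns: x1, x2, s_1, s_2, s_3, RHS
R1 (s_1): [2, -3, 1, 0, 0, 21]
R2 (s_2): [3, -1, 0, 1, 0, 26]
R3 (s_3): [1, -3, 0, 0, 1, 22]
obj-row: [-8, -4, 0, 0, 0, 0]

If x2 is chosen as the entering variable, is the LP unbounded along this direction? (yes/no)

yes

Every constraint-row entry in column x2 is ≤ 0, so increasing x2 is unbounded.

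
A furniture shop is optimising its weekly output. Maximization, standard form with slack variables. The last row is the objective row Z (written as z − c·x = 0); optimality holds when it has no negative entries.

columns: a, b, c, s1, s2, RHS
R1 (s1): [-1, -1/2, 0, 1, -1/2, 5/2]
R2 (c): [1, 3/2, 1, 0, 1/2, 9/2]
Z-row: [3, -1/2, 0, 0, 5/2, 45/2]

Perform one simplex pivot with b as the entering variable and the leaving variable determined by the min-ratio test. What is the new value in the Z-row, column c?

Ratio test on column b — row 1: entry -1/2 ≤ 0; row 2: (9/2)/(3/2) = 3. Minimum is 3 at row 2 (c leaves); pivot element 3/2.
Divide row 2 by 3/2; eliminate column b from the other rows.
Z-row update in column c: 0 − (-1/2)·(2/3) = 1/3.

1/3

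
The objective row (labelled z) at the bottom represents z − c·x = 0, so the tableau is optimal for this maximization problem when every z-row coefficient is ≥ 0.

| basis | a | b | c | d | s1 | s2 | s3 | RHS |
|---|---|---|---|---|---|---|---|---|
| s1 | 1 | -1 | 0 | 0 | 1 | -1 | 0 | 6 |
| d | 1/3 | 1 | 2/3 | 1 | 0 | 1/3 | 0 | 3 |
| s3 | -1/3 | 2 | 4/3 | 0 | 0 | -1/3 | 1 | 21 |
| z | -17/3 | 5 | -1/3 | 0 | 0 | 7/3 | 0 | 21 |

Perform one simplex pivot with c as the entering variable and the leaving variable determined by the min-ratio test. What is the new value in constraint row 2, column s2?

1/2

Ratio test on column c — row 1: entry 0 ≤ 0; row 2: 3/(2/3) = 9/2; row 3: 21/(4/3) = 63/4. Minimum is 9/2 at row 2 (d leaves); pivot element 2/3.
Divide row 2 by 2/3; eliminate column c from the other rows.
In the new row 2, the s2 entry is the old entry divided by the pivot: (1/3)/(2/3) = 1/2.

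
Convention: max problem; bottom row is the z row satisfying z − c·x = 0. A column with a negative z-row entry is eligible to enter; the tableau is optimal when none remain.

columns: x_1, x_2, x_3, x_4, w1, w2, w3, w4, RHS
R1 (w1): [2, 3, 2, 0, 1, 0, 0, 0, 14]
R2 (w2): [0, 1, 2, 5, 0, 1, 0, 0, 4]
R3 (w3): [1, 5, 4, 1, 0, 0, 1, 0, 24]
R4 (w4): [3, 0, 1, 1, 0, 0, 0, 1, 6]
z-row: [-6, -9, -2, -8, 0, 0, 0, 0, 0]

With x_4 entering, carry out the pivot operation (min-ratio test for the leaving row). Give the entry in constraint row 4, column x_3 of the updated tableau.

3/5

Ratio test on column x_4 — row 1: entry 0 ≤ 0; row 2: 4/5 = 4/5; row 3: 24/1 = 24; row 4: 6/1 = 6. Minimum is 4/5 at row 2 (w2 leaves); pivot element 5.
Divide row 2 by 5; eliminate column x_4 from the other rows.
Row 4 update in column x_3: 1 − 1·(2/5) = 3/5.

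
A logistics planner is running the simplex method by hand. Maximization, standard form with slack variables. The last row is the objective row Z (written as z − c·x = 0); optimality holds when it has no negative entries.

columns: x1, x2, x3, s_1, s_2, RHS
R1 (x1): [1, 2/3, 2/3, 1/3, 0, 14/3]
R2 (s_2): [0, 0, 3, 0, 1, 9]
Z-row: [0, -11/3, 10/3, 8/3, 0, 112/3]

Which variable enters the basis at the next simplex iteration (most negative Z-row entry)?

x2

Negative Z-row entries: x2: -11/3.
The most negative is -11/3 in column x2, so x2 enters.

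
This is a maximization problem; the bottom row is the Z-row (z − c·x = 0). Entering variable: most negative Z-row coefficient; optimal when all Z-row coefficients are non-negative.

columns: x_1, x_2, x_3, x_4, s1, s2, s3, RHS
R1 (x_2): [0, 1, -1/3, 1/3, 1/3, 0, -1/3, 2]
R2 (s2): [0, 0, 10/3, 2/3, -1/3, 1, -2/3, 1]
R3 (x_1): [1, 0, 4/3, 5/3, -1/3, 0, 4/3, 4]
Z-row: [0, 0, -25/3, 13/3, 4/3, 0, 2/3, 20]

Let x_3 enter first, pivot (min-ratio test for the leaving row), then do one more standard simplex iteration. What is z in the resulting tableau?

Ratio test on column x_3 — row 1: entry -1/3 ≤ 0; row 2: 1/(10/3) = 3/10; row 3: 4/(4/3) = 3. Minimum is 3/10 at row 2 (s2 leaves); pivot element 10/3.
Pivot on row 2; the Z-row RHS becomes 20 − (-25/3)·(3/10) = 45/2.
Next entering variable (most negative Z-row entry -1): s3.
Ratio test on column s3 — row 1: entry -2/5 ≤ 0; row 2: entry -1/5 ≤ 0; row 3: (18/5)/(8/5) = 9/4. Minimum is 9/4 at row 3 (x_1 leaves); pivot element 8/5.
After the second pivot the Z-row RHS is 45/2 − (-1)·(9/4) = 99/4.

99/4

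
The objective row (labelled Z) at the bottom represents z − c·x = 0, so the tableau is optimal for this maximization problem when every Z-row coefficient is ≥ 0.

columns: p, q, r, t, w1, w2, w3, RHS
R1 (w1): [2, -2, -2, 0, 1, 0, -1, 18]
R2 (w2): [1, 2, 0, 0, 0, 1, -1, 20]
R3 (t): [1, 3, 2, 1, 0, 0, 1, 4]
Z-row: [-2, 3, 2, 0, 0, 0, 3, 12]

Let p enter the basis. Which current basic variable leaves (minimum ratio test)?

t

Column p entries and ratios — w1: 18/2 = 9; w2: 20/1 = 20; t: 4/1 = 4.
Smallest ratio is 4 in the row of t, so t leaves.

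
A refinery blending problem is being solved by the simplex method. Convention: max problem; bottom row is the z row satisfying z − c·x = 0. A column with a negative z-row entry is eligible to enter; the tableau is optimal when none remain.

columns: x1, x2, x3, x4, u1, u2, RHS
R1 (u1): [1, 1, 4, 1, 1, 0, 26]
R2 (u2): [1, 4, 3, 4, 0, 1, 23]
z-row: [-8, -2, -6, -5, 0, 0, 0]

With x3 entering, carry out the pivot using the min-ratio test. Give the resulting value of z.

39

Ratio test on column x3 — row 1: 26/4 = 13/2; row 2: 23/3 = 23/3. Minimum is 13/2 at row 1 (u1 leaves); pivot element 4.
Pivot on row 1; the z-row RHS becomes 0 − (-6)·(13/2) = 39.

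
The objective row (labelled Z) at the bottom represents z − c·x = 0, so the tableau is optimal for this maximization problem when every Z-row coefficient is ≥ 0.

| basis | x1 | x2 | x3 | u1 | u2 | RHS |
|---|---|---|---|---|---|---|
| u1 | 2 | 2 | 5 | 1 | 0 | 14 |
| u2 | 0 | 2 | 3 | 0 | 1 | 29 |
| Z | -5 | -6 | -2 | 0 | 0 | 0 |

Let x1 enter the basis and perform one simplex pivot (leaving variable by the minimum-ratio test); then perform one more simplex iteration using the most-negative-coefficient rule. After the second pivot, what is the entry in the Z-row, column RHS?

42

Ratio test on column x1 — row 1: 14/2 = 7; row 2: entry 0 ≤ 0. Minimum is 7 at row 1 (u1 leaves); pivot element 2.
Divide row 1 by 2; eliminate column x1 from the other rows.
Second iteration: most negative Z-row entry is -1 in column x2, so x2 enters.
Ratio test on column x2 — row 1: 7/1 = 7; row 2: 29/2 = 29/2. Minimum is 7 at row 1 (x1 leaves); pivot element 1.
Divide row 1 by 1; eliminate column x2 from the other rows.
After both pivots, the entry at the Z-row, column RHS is 42.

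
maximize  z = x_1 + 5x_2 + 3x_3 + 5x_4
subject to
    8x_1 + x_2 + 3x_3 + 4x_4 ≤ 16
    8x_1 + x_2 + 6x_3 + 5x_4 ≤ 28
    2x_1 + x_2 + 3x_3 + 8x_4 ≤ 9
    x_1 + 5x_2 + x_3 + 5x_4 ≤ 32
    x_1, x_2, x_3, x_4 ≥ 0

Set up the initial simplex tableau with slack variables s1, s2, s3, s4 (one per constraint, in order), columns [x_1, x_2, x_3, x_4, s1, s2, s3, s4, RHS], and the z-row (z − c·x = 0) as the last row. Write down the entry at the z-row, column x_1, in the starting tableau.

-1

The z-row carries the negated objective coefficients: the x_1 entry is -1.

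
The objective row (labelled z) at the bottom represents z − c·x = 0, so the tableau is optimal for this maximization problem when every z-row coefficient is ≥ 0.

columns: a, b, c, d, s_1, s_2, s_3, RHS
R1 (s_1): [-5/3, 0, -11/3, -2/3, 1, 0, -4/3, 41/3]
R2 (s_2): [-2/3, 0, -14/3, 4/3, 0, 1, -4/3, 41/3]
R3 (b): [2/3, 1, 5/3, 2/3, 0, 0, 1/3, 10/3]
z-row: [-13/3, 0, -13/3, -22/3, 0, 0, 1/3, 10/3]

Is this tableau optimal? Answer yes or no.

The z-row has a negative entry -22/3 in column d, so it is not optimal.

no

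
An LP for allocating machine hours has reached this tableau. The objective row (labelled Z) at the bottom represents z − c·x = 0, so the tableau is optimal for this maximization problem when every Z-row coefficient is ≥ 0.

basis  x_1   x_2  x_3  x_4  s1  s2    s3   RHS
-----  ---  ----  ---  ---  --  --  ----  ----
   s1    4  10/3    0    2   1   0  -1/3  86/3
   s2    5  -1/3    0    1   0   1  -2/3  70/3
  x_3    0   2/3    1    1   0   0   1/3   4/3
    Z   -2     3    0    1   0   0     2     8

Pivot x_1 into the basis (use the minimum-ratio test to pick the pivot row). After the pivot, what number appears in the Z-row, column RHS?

Ratio test on column x_1 — row 1: (86/3)/4 = 43/6; row 2: (70/3)/5 = 14/3; row 3: entry 0 ≤ 0. Minimum is 14/3 at row 2 (s2 leaves); pivot element 5.
Divide row 2 by 5; eliminate column x_1 from the other rows.
Z-row update in column RHS: 8 − (-2)·(14/3) = 52/3.

52/3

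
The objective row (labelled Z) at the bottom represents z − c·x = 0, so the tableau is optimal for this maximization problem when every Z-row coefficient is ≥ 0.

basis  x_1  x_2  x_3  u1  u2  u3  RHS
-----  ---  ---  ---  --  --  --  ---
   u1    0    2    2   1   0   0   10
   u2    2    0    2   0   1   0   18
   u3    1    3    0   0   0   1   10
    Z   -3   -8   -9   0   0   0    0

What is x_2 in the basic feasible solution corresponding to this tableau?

x_2 is not in the basis, so in the current basic feasible solution x_2 = 0.

0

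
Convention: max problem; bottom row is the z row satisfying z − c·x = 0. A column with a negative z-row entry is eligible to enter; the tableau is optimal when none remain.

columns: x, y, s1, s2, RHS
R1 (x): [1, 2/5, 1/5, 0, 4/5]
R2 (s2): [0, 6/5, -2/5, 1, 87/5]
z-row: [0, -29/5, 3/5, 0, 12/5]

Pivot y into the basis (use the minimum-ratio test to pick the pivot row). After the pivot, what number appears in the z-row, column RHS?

14

Ratio test on column y — row 1: (4/5)/(2/5) = 2; row 2: (87/5)/(6/5) = 29/2. Minimum is 2 at row 1 (x leaves); pivot element 2/5.
Divide row 1 by 2/5; eliminate column y from the other rows.
z-row update in column RHS: 12/5 − (-29/5)·2 = 14.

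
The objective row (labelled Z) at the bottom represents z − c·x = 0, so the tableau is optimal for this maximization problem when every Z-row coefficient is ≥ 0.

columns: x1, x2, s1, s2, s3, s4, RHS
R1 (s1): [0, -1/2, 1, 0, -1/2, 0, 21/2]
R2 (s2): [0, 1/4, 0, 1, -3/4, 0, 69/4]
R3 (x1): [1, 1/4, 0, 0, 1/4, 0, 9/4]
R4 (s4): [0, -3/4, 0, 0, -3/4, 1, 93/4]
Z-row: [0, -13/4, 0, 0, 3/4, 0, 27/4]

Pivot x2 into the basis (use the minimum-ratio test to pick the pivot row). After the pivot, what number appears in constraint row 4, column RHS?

30

Ratio test on column x2 — row 1: entry -1/2 ≤ 0; row 2: (69/4)/(1/4) = 69; row 3: (9/4)/(1/4) = 9; row 4: entry -3/4 ≤ 0. Minimum is 9 at row 3 (x1 leaves); pivot element 1/4.
Divide row 3 by 1/4; eliminate column x2 from the other rows.
Row 4 update in column RHS: 93/4 − (-3/4)·9 = 30.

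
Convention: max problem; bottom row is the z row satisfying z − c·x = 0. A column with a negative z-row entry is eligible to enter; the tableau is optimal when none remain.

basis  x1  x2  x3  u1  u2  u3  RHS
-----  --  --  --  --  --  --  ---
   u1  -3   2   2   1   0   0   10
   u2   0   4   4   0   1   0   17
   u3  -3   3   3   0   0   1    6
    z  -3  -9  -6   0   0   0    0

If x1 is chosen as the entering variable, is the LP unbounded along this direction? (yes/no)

Every constraint-row entry in column x1 is ≤ 0, so increasing x1 is unbounded.

yes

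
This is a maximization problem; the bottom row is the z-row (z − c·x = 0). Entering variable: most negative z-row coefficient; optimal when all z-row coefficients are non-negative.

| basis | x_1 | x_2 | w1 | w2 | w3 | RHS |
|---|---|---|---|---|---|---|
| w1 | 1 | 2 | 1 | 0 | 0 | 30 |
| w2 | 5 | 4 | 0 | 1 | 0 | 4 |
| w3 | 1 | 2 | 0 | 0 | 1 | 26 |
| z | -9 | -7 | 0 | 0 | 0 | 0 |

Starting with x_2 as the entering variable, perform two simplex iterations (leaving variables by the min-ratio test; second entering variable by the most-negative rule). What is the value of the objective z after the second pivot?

Ratio test on column x_2 — row 1: 30/2 = 15; row 2: 4/4 = 1; row 3: 26/2 = 13. Minimum is 1 at row 2 (w2 leaves); pivot element 4.
Pivot on row 2; the z-row RHS becomes 0 − (-7)·1 = 7.
Next entering variable (most negative z-row entry -1/4): x_1.
Ratio test on column x_1 — row 1: entry -3/2 ≤ 0; row 2: 1/(5/4) = 4/5; row 3: entry -3/2 ≤ 0. Minimum is 4/5 at row 2 (x_2 leaves); pivot element 5/4.
After the second pivot the z-row RHS is 7 − (-1/4)·(4/5) = 36/5.

36/5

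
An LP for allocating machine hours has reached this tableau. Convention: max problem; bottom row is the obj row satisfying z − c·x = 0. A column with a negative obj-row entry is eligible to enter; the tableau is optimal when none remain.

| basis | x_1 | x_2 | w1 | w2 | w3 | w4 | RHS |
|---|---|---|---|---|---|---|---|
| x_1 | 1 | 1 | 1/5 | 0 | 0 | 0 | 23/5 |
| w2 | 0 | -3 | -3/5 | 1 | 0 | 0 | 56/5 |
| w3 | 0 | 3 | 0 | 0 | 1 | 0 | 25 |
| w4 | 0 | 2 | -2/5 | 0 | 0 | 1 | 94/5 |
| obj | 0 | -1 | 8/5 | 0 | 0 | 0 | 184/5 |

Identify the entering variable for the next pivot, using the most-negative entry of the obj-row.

Negative obj-row entries: x_2: -1.
The most negative is -1 in column x_2, so x_2 enters.

x_2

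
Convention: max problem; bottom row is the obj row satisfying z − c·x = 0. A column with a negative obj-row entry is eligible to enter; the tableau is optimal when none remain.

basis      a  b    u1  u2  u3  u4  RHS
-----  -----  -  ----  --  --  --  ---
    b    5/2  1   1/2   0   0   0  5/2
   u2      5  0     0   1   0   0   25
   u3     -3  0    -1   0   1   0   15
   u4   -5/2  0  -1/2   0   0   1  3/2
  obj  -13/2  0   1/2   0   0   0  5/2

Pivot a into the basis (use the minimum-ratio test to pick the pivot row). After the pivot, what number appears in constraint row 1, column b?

Ratio test on column a — row 1: (5/2)/(5/2) = 1; row 2: 25/5 = 5; row 3: entry -3 ≤ 0; row 4: entry -5/2 ≤ 0. Minimum is 1 at row 1 (b leaves); pivot element 5/2.
Divide row 1 by 5/2; eliminate column a from the other rows.
In the new row 1, the b entry is the old entry divided by the pivot: 1/(5/2) = 2/5.

2/5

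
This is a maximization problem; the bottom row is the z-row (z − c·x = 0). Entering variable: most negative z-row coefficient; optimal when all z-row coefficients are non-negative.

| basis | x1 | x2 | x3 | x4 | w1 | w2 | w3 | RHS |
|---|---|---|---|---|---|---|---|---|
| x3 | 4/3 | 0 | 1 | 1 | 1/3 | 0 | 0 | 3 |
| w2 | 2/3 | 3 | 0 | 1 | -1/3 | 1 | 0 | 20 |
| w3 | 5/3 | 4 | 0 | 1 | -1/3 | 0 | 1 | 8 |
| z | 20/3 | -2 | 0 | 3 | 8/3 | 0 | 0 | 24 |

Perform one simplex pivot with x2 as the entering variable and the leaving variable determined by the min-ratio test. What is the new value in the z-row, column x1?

Ratio test on column x2 — row 1: entry 0 ≤ 0; row 2: 20/3 = 20/3; row 3: 8/4 = 2. Minimum is 2 at row 3 (w3 leaves); pivot element 4.
Divide row 3 by 4; eliminate column x2 from the other rows.
z-row update in column x1: 20/3 − (-2)·(5/12) = 15/2.

15/2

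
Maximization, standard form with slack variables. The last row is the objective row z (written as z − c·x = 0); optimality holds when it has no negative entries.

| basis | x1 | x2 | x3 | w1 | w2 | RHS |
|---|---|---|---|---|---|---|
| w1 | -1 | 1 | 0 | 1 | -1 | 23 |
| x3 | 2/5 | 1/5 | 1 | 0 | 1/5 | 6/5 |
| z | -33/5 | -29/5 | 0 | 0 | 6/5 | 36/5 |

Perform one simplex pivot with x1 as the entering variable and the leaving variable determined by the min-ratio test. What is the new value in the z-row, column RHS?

Ratio test on column x1 — row 1: entry -1 ≤ 0; row 2: (6/5)/(2/5) = 3. Minimum is 3 at row 2 (x3 leaves); pivot element 2/5.
Divide row 2 by 2/5; eliminate column x1 from the other rows.
z-row update in column RHS: 36/5 − (-33/5)·3 = 27.

27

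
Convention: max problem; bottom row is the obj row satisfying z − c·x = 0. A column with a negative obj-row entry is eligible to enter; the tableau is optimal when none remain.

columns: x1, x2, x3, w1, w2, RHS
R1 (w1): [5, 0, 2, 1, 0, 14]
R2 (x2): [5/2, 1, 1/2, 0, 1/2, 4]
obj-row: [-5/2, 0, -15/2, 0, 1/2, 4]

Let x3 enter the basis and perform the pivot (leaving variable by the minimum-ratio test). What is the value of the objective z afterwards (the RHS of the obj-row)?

Ratio test on column x3 — row 1: 14/2 = 7; row 2: 4/(1/2) = 8. Minimum is 7 at row 1 (w1 leaves); pivot element 2.
Pivot on row 1; the obj-row RHS becomes 4 − (-15/2)·7 = 113/2.

113/2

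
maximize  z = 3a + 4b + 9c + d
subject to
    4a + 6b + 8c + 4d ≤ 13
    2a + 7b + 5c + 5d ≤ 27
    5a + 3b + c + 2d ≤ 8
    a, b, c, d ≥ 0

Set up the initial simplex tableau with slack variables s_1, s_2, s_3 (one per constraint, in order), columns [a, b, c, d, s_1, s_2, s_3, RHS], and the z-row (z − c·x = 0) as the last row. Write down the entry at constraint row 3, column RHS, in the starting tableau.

8

The RHS of constraint 3 is b_3 = 8.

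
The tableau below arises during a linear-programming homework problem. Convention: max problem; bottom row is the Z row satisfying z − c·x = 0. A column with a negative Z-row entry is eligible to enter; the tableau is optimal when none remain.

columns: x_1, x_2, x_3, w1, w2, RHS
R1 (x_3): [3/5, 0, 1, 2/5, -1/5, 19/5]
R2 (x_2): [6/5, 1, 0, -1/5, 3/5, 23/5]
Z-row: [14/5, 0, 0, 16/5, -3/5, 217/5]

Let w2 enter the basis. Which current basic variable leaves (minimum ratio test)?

x_2

Column w2 entries and ratios — x_3: -1/5 ≤ 0, skip; x_2: (23/5)/(3/5) = 23/3.
Smallest ratio is 23/3 in the row of x_2, so x_2 leaves.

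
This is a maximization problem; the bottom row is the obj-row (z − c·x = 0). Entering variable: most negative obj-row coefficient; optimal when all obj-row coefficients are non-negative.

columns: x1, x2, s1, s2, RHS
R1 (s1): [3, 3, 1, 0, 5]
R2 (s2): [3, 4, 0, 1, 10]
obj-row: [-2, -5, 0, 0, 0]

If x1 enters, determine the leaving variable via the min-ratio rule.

Column x1 entries and ratios — s1: 5/3 = 5/3; s2: 10/3 = 10/3.
Smallest ratio is 5/3 in the row of s1, so s1 leaves.

s1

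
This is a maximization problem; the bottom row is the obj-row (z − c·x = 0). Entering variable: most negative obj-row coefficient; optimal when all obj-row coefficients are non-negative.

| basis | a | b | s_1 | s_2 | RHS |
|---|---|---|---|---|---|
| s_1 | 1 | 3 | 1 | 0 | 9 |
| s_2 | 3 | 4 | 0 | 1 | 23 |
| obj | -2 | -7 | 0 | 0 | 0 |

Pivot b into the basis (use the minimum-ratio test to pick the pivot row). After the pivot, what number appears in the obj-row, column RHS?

21

Ratio test on column b — row 1: 9/3 = 3; row 2: 23/4 = 23/4. Minimum is 3 at row 1 (s_1 leaves); pivot element 3.
Divide row 1 by 3; eliminate column b from the other rows.
obj-row update in column RHS: 0 − (-7)·3 = 21.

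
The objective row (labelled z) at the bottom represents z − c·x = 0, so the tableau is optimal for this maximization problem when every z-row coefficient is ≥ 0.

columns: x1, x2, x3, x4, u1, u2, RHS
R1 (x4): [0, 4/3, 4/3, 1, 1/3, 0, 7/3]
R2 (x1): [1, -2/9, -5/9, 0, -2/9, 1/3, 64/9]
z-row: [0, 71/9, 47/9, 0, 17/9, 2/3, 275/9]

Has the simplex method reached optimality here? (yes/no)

Every z-row coefficient is ≥ 0, so the tableau is optimal.

yes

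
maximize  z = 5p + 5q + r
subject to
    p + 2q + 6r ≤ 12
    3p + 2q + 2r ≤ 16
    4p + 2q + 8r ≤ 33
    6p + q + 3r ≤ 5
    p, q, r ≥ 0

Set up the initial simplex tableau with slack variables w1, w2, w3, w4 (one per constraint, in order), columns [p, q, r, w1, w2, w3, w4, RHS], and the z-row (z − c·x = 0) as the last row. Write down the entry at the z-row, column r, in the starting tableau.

The z-row carries the negated objective coefficients: the r entry is -1.

-1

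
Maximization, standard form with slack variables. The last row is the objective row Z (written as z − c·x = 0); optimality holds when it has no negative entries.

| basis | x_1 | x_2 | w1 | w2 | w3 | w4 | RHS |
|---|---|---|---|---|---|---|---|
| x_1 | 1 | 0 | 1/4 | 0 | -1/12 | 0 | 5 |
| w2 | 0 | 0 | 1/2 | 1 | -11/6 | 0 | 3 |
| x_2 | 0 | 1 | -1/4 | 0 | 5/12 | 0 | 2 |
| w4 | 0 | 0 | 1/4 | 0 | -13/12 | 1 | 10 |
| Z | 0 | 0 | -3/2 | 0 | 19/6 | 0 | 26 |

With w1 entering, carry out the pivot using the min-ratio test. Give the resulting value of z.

35

Ratio test on column w1 — row 1: 5/(1/4) = 20; row 2: 3/(1/2) = 6; row 3: entry -1/4 ≤ 0; row 4: 10/(1/4) = 40. Minimum is 6 at row 2 (w2 leaves); pivot element 1/2.
Pivot on row 2; the Z-row RHS becomes 26 − (-3/2)·6 = 35.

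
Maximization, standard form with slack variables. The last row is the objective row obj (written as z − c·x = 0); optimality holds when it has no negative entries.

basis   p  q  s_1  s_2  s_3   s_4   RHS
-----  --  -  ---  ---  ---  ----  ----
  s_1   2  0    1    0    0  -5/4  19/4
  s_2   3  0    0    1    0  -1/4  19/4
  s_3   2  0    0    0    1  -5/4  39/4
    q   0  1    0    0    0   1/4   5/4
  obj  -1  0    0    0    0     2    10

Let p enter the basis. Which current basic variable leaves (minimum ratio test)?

s_2

Column p entries and ratios — s_1: (19/4)/2 = 19/8; s_2: (19/4)/3 = 19/12; s_3: (39/4)/2 = 39/8; q: 0 ≤ 0, skip.
Smallest ratio is 19/12 in the row of s_2, so s_2 leaves.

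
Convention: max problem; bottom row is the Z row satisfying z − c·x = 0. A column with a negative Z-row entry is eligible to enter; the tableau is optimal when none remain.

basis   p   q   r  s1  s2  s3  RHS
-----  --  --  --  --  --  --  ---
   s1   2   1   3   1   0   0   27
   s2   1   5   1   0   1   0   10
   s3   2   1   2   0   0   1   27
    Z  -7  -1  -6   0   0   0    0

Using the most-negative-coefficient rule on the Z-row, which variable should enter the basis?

Negative Z-row entries: p: -7, q: -1, r: -6.
The most negative is -7 in column p, so p enters.

p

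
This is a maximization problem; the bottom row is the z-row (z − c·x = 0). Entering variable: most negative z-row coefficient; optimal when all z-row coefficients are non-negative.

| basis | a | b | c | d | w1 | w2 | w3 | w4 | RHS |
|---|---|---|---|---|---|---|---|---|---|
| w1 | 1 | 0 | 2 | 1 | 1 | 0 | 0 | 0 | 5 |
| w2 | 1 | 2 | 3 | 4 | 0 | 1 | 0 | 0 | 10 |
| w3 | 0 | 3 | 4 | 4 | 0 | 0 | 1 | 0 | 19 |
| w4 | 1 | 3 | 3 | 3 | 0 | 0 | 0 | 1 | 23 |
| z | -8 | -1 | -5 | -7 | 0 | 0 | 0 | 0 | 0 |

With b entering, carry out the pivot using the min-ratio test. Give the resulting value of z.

5

Ratio test on column b — row 1: entry 0 ≤ 0; row 2: 10/2 = 5; row 3: 19/3 = 19/3; row 4: 23/3 = 23/3. Minimum is 5 at row 2 (w2 leaves); pivot element 2.
Pivot on row 2; the z-row RHS becomes 0 − (-1)·5 = 5.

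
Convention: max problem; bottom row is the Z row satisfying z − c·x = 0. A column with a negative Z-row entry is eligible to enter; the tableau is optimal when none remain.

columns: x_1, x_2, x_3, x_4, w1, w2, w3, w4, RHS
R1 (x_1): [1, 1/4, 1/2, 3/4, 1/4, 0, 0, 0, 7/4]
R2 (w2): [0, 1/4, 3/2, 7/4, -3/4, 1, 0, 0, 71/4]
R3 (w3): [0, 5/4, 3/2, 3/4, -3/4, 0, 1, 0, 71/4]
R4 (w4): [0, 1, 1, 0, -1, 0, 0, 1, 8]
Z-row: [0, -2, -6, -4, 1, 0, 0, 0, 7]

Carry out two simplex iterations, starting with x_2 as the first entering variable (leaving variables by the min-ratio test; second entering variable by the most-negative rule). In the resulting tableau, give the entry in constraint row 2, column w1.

-3/2

Ratio test on column x_2 — row 1: (7/4)/(1/4) = 7; row 2: (71/4)/(1/4) = 71; row 3: (71/4)/(5/4) = 71/5; row 4: 8/1 = 8. Minimum is 7 at row 1 (x_1 leaves); pivot element 1/4.
Divide row 1 by 1/4; eliminate column x_2 from the other rows.
Second iteration: most negative Z-row entry is -2 in column x_3, so x_3 enters.
Ratio test on column x_3 — row 1: 7/2 = 7/2; row 2: 16/1 = 16; row 3: entry -1 ≤ 0; row 4: entry -1 ≤ 0. Minimum is 7/2 at row 1 (x_2 leaves); pivot element 2.
Divide row 1 by 2; eliminate column x_3 from the other rows.
After both pivots, the entry at constraint row 2, column w1 is -3/2.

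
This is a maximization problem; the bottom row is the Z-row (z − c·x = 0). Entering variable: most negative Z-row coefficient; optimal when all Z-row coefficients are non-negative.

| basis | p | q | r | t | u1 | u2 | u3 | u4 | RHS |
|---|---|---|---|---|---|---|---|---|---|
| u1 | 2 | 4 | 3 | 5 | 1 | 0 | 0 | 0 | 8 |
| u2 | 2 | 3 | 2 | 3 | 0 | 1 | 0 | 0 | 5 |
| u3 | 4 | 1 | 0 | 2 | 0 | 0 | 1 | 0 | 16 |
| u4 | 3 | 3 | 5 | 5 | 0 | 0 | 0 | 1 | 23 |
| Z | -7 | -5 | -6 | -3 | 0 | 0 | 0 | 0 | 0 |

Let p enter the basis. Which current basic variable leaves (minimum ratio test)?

u2

Column p entries and ratios — u1: 8/2 = 4; u2: 5/2 = 5/2; u3: 16/4 = 4; u4: 23/3 = 23/3.
Smallest ratio is 5/2 in the row of u2, so u2 leaves.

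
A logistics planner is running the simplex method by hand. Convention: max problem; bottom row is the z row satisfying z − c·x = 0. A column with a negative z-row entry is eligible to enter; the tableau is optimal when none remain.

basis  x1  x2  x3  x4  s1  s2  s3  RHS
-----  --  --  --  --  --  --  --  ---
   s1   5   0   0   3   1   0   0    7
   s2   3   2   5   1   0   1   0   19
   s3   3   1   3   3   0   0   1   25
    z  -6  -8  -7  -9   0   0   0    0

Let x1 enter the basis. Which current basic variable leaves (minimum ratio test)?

Column x1 entries and ratios — s1: 7/5 = 7/5; s2: 19/3 = 19/3; s3: 25/3 = 25/3.
Smallest ratio is 7/5 in the row of s1, so s1 leaves.

s1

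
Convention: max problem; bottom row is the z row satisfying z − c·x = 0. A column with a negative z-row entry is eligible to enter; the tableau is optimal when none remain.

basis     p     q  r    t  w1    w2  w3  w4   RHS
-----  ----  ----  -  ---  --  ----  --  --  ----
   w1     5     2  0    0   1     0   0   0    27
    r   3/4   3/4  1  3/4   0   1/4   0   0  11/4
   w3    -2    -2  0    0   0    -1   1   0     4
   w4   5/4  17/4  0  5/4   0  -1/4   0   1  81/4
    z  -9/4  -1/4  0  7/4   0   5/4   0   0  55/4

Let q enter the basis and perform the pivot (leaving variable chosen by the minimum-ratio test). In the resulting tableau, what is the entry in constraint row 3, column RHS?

Ratio test on column q — row 1: 27/2 = 27/2; row 2: (11/4)/(3/4) = 11/3; row 3: entry -2 ≤ 0; row 4: (81/4)/(17/4) = 81/17. Minimum is 11/3 at row 2 (r leaves); pivot element 3/4.
Divide row 2 by 3/4; eliminate column q from the other rows.
Row 3 update in column RHS: 4 − (-2)·(11/3) = 34/3.

34/3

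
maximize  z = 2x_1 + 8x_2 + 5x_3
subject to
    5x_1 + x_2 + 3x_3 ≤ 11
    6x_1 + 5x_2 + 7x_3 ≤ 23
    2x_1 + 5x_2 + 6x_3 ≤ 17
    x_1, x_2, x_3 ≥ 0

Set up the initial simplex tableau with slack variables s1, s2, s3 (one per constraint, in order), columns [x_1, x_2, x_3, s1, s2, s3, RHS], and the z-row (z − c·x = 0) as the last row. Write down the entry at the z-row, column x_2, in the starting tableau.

The z-row carries the negated objective coefficients: the x_2 entry is -8.

-8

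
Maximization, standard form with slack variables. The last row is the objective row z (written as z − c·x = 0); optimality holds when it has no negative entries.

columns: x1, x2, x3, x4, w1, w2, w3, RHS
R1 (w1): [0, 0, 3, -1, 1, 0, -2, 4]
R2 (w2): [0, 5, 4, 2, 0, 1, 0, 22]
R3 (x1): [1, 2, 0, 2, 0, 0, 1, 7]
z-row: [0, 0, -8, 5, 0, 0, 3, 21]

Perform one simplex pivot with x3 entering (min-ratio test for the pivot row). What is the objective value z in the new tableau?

Ratio test on column x3 — row 1: 4/3 = 4/3; row 2: 22/4 = 11/2; row 3: entry 0 ≤ 0. Minimum is 4/3 at row 1 (w1 leaves); pivot element 3.
Pivot on row 1; the z-row RHS becomes 21 − (-8)·(4/3) = 95/3.

95/3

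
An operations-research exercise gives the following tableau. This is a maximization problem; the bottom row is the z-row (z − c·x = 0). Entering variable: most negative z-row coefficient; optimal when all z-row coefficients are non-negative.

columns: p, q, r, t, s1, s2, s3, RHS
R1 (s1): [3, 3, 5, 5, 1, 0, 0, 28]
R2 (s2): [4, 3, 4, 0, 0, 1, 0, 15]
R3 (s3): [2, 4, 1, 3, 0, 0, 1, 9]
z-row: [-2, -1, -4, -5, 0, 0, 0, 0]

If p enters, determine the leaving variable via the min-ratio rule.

Column p entries and ratios — s1: 28/3 = 28/3; s2: 15/4 = 15/4; s3: 9/2 = 9/2.
Smallest ratio is 15/4 in the row of s2, so s2 leaves.

s2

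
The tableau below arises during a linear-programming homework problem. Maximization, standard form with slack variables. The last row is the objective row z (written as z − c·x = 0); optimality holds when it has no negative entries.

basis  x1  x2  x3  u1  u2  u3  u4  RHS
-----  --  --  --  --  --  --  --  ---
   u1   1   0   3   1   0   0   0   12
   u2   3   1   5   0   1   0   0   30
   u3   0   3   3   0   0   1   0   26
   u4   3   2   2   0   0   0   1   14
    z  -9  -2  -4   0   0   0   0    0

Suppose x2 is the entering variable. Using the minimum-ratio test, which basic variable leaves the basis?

Column x2 entries and ratios — u1: 0 ≤ 0, skip; u2: 30/1 = 30; u3: 26/3 = 26/3; u4: 14/2 = 7.
Smallest ratio is 7 in the row of u4, so u4 leaves.

u4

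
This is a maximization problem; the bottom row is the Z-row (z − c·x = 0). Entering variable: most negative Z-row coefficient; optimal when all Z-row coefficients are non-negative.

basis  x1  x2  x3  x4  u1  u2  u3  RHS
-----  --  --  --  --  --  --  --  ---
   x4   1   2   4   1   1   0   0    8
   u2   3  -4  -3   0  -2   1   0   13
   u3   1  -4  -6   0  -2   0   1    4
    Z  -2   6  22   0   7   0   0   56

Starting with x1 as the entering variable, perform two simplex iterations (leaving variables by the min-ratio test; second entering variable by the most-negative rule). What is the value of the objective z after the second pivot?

Ratio test on column x1 — row 1: 8/1 = 8; row 2: 13/3 = 13/3; row 3: 4/1 = 4. Minimum is 4 at row 3 (u3 leaves); pivot element 1.
Pivot on row 3; the Z-row RHS becomes 56 − (-2)·4 = 64.
Next entering variable (most negative Z-row entry -2): x2.
Ratio test on column x2 — row 1: 4/6 = 2/3; row 2: 1/8 = 1/8; row 3: entry -4 ≤ 0. Minimum is 1/8 at row 2 (u2 leaves); pivot element 8.
After the second pivot the Z-row RHS is 64 − (-2)·(1/8) = 257/4.

257/4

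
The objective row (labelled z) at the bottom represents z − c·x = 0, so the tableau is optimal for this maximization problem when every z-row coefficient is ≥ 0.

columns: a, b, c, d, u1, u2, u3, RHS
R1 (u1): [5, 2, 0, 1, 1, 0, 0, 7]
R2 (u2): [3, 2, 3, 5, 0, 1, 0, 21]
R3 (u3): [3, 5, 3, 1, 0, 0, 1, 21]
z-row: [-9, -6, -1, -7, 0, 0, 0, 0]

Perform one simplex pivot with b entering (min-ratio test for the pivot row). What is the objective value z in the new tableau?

Ratio test on column b — row 1: 7/2 = 7/2; row 2: 21/2 = 21/2; row 3: 21/5 = 21/5. Minimum is 7/2 at row 1 (u1 leaves); pivot element 2.
Pivot on row 1; the z-row RHS becomes 0 − (-6)·(7/2) = 21.

21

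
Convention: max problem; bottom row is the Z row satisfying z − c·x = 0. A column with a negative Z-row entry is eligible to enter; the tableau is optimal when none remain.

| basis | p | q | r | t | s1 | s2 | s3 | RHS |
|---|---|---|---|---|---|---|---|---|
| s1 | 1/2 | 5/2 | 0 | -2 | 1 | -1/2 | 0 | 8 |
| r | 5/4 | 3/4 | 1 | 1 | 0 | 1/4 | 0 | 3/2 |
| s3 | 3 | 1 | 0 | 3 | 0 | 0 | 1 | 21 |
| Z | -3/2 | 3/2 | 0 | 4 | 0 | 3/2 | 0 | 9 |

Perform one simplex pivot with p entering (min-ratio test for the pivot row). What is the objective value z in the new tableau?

54/5

Ratio test on column p — row 1: 8/(1/2) = 16; row 2: (3/2)/(5/4) = 6/5; row 3: 21/3 = 7. Minimum is 6/5 at row 2 (r leaves); pivot element 5/4.
Pivot on row 2; the Z-row RHS becomes 9 − (-3/2)·(6/5) = 54/5.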